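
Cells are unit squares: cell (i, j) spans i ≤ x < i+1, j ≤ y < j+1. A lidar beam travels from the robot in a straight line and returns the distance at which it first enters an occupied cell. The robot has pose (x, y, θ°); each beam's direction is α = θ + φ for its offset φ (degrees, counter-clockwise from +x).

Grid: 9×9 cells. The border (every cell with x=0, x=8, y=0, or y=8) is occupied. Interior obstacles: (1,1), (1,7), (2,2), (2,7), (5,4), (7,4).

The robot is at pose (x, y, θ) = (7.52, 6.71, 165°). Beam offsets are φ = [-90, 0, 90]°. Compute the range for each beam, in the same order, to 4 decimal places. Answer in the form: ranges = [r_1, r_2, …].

ranges = [1.3355, 4.6794, 1.7703]

beam 1: φ=-90°, α=75°
  d=(0.2588,0.9659)  start (7,6)  tX=1.8546 tY=0.3002  stride 1/|dx|=3.8637 1/|dy|=1.0353
    cross y-line → (7,7), t=0.3002
    cross y-line → (7,8), t=1.3355 (wall)
  → r_1 = 1.3355
beam 2: φ=0°, α=165°
  d=(-0.9659,0.2588)  start (7,6)  tX=0.5383 tY=1.1205  stride 1/|dx|=1.0353 1/|dy|=3.8637
    cross x-line → (6,6), t=0.5383
    cross y-line → (6,7), t=1.1205
    cross x-line → (5,7), t=1.5736
    cross x-line → (4,7), t=2.6089
    cross x-line → (3,7), t=3.6442
    cross x-line → (2,7), t=4.6794 (wall)
  → r_2 = 4.6794
beam 3: φ=90°, α=255°
  d=(-0.2588,-0.9659)  start (7,6)  tX=2.0091 tY=0.7350  stride 1/|dx|=3.8637 1/|dy|=1.0353
    cross y-line → (7,5), t=0.7350
    cross y-line → (7,4), t=1.7703 (wall)
  → r_3 = 1.7703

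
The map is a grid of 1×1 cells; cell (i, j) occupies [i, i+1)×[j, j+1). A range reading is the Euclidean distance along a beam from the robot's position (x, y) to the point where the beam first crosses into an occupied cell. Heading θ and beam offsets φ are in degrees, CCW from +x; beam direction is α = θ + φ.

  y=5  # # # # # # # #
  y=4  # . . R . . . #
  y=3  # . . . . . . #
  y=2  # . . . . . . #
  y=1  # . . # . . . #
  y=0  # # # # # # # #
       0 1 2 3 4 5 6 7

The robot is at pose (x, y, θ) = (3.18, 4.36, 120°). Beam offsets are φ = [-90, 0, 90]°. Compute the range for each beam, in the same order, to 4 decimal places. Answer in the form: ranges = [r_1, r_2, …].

beam 1: φ=-90°, α=30°
  cosα=0.8660 sinα=0.5000 | (3,4) | tMaxX 0.9469 tMaxY 1.2800 | tΔX 1.1547 tΔY 2.0000
    t=0.9469 [x] (4,4)
    t=1.2800 [y] (4,5) — stop
  → r_1 = 1.2800
beam 2: φ=0°, α=120°
  cosα=-0.5000 sinα=0.8660 | (3,4) | tMaxX 0.3600 tMaxY 0.7390 | tΔX 2.0000 tΔY 1.1547
    t=0.3600 [x] (2,4)
    t=0.7390 [y] (2,5) — stop
  → r_2 = 0.7390
beam 3: φ=90°, α=210°
  cosα=-0.8660 sinα=-0.5000 | (3,4) | tMaxX 0.2078 tMaxY 0.7200 | tΔX 1.1547 tΔY 2.0000
    t=0.2078 [x] (2,4)
    t=0.7200 [y] (2,3)
    t=1.3625 [x] (1,3)
    t=2.5172 [x] (0,3) — stop
  → r_3 = 2.5172

ranges = [1.2800, 0.7390, 2.5172]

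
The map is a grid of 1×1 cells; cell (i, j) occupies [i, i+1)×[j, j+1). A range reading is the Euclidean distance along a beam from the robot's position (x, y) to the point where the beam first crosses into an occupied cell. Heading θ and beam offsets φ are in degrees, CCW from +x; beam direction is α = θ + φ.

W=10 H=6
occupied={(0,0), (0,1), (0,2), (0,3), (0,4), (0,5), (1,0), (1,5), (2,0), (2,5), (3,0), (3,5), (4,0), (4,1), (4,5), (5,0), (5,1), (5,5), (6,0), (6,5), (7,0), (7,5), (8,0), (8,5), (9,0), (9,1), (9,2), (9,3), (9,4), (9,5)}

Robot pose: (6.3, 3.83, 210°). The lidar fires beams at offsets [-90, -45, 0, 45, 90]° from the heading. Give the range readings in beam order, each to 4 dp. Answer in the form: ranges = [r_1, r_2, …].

beam 1: φ=-90°, α=120°
  dir = (cos 120°, sin 120°) = (-0.5000, 0.8660); from cell (6,3)
  next x-line at t=0.6000, next y-line at t=0.1963; Δt_x=2.0000, Δt_y=1.1547
    y: enter (6,4) at t=0.1963
    x: enter (5,4) at t=0.6000
    y: enter (5,5) at t=1.3510 ← occupied
  → r_1 = 1.3510
beam 2: φ=-45°, α=165°
  dir = (cos 165°, sin 165°) = (-0.9659, 0.2588); from cell (6,3)
  next x-line at t=0.3106, next y-line at t=0.6568; Δt_x=1.0353, Δt_y=3.8637
    x: enter (5,3) at t=0.3106
    y: enter (5,4) at t=0.6568
    x: enter (4,4) at t=1.3459
    x: enter (3,4) at t=2.3811
    x: enter (2,4) at t=3.4164
    x: enter (1,4) at t=4.4517
    y: enter (1,5) at t=4.5205 ← occupied
  → r_2 = 4.5205
beam 3: φ=0°, α=210°
  dir = (cos 210°, sin 210°) = (-0.8660, -0.5000); from cell (6,3)
  next x-line at t=0.3464, next y-line at t=1.6600; Δt_x=1.1547, Δt_y=2.0000
    x: enter (5,3) at t=0.3464
    x: enter (4,3) at t=1.5011
    y: enter (4,2) at t=1.6600
    x: enter (3,2) at t=2.6558
    y: enter (3,1) at t=3.6600
    x: enter (2,1) at t=3.8105
    x: enter (1,1) at t=4.9652
    y: enter (1,0) at t=5.6600 ← occupied
  → r_3 = 5.6600
beam 4: φ=45°, α=255°
  dir = (cos 255°, sin 255°) = (-0.2588, -0.9659); from cell (6,3)
  next x-line at t=1.1591, next y-line at t=0.8593; Δt_x=3.8637, Δt_y=1.0353
    y: enter (6,2) at t=0.8593
    x: enter (5,2) at t=1.1591
    y: enter (5,1) at t=1.8946 ← occupied
  → r_4 = 1.8946
beam 5: φ=90°, α=300°
  dir = (cos 300°, sin 300°) = (0.5000, -0.8660); from cell (6,3)
  next x-line at t=1.4000, next y-line at t=0.9584; Δt_x=2.0000, Δt_y=1.1547
    y: enter (6,2) at t=0.9584
    x: enter (7,2) at t=1.4000
    y: enter (7,1) at t=2.1131
    y: enter (7,0) at t=3.2678 ← occupied
  → r_5 = 3.2678

ranges = [1.3510, 4.5205, 5.6600, 1.8946, 3.2678]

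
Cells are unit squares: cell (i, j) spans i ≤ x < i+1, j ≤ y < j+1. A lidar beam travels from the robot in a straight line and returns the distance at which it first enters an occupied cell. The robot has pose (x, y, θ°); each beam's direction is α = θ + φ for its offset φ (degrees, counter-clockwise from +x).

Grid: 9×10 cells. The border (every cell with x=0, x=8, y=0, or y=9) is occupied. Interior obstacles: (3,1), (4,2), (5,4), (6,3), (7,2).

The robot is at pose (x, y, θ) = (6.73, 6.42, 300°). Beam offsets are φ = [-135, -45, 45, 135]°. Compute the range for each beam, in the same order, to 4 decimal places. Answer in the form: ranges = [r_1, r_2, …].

ranges = [5.9321, 2.5054, 1.3148, 2.6710]

beam 1: φ=-135°, α=165°
  direction (-0.9659, 0.2588); cell (6,6); t to first gridline: x 0.7558, y 2.2409 (then +1.0353 / +3.8637)
    (5,6) via x @ 0.7558
    (4,6) via x @ 1.7910
    (4,7) via y @ 2.2409
    (3,7) via x @ 2.8263
    (2,7) via x @ 3.8616
    (1,7) via x @ 4.8969
    (0,7) via x @ 5.9321  # hit
  → r_1 = 5.9321
beam 2: φ=-45°, α=255°
  direction (-0.2588, -0.9659); cell (6,6); t to first gridline: x 2.8205, y 0.4348 (then +3.8637 / +1.0353)
    (6,5) via y @ 0.4348
    (6,4) via y @ 1.4701
    (6,3) via y @ 2.5054  # hit
  → r_2 = 2.5054
beam 3: φ=45°, α=345°
  direction (0.9659, -0.2588); cell (6,6); t to first gridline: x 0.2795, y 1.6228 (then +1.0353 / +3.8637)
    (7,6) via x @ 0.2795
    (8,6) via x @ 1.3148  # hit
  → r_3 = 1.3148
beam 4: φ=135°, α=75°
  direction (0.2588, 0.9659); cell (6,6); t to first gridline: x 1.0432, y 0.6005 (then +3.8637 / +1.0353)
    (6,7) via y @ 0.6005
    (7,7) via x @ 1.0432
    (7,8) via y @ 1.6357
    (7,9) via y @ 2.6710  # hit
  → r_4 = 2.6710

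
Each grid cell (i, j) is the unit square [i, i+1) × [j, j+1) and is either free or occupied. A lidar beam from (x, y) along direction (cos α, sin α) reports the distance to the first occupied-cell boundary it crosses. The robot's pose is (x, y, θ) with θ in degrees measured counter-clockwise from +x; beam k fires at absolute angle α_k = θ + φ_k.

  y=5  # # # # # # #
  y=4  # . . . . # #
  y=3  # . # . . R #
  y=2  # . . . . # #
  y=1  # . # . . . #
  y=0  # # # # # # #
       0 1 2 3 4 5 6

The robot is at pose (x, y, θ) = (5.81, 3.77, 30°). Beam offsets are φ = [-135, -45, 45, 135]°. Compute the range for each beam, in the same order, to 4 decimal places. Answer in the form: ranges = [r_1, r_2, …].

ranges = [0.7972, 0.1967, 0.2381, 4.7524]

beam 1: φ=-135°, α=255°
  direction (-0.2588, -0.9659); cell (5,3); t to first gridline: x 3.1296, y 0.7972 (then +3.8637 / +1.0353)
    (5,2) via y @ 0.7972  # hit
  → r_1 = 0.7972
beam 2: φ=-45°, α=345°
  direction (0.9659, -0.2588); cell (5,3); t to first gridline: x 0.1967, y 2.9751 (then +1.0353 / +3.8637)
    (6,3) via x @ 0.1967  # hit
  → r_2 = 0.1967
beam 3: φ=45°, α=75°
  direction (0.2588, 0.9659); cell (5,3); t to first gridline: x 0.7341, y 0.2381 (then +3.8637 / +1.0353)
    (5,4) via y @ 0.2381  # hit
  → r_3 = 0.2381
beam 4: φ=135°, α=165°
  direction (-0.9659, 0.2588); cell (5,3); t to first gridline: x 0.8386, y 0.8887 (then +1.0353 / +3.8637)
    (4,3) via x @ 0.8386
    (4,4) via y @ 0.8887
    (3,4) via x @ 1.8738
    (2,4) via x @ 2.9091
    (1,4) via x @ 3.9444
    (1,5) via y @ 4.7524  # hit
  → r_4 = 4.7524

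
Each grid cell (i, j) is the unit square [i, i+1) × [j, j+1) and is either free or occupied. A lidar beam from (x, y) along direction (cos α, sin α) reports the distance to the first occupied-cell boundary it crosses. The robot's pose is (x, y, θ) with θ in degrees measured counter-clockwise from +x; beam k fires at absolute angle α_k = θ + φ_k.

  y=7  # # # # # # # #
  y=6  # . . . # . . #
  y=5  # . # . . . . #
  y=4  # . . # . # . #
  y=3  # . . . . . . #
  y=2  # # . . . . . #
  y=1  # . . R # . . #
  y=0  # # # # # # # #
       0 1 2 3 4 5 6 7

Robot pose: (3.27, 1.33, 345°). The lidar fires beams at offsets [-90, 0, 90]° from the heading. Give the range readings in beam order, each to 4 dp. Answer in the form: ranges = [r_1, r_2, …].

beam 1: φ=-90°, α=255°
  direction (-0.2588, -0.9659); cell (3,1); t to first gridline: x 1.0432, y 0.3416 (then +3.8637 / +1.0353)
    (3,0) via y @ 0.3416  # hit
  → r_1 = 0.3416
beam 2: φ=0°, α=345°
  direction (0.9659, -0.2588); cell (3,1); t to first gridline: x 0.7558, y 1.2750 (then +1.0353 / +3.8637)
    (4,1) via x @ 0.7558  # hit
  → r_2 = 0.7558
beam 3: φ=90°, α=75°
  direction (0.2588, 0.9659); cell (3,1); t to first gridline: x 2.8205, y 0.6936 (then +3.8637 / +1.0353)
    (3,2) via y @ 0.6936
    (3,3) via y @ 1.7289
    (3,4) via y @ 2.7642  # hit
  → r_3 = 2.7642

ranges = [0.3416, 0.7558, 2.7642]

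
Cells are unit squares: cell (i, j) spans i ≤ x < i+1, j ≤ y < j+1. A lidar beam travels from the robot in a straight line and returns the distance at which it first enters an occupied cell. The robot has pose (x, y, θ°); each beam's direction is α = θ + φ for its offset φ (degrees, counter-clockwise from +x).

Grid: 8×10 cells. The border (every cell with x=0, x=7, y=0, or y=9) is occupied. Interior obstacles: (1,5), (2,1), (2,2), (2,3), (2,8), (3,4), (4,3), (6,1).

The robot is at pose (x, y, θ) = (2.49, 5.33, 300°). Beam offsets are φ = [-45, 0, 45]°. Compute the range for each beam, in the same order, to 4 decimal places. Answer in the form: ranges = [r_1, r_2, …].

ranges = [1.3769, 1.0200, 1.2750]

beam 1: φ=-45°, α=255°
  dir = (cos 255°, sin 255°) = (-0.2588, -0.9659); from cell (2,5)
  next x-line at t=1.8932, next y-line at t=0.3416; Δt_x=3.8637, Δt_y=1.0353
    y: enter (2,4) at t=0.3416
    y: enter (2,3) at t=1.3769 ← occupied
  → r_1 = 1.3769
beam 2: φ=0°, α=300°
  dir = (cos 300°, sin 300°) = (0.5000, -0.8660); from cell (2,5)
  next x-line at t=1.0200, next y-line at t=0.3811; Δt_x=2.0000, Δt_y=1.1547
    y: enter (2,4) at t=0.3811
    x: enter (3,4) at t=1.0200 ← occupied
  → r_2 = 1.0200
beam 3: φ=45°, α=345°
  dir = (cos 345°, sin 345°) = (0.9659, -0.2588); from cell (2,5)
  next x-line at t=0.5280, next y-line at t=1.2750; Δt_x=1.0353, Δt_y=3.8637
    x: enter (3,5) at t=0.5280
    y: enter (3,4) at t=1.2750 ← occupied
  → r_3 = 1.2750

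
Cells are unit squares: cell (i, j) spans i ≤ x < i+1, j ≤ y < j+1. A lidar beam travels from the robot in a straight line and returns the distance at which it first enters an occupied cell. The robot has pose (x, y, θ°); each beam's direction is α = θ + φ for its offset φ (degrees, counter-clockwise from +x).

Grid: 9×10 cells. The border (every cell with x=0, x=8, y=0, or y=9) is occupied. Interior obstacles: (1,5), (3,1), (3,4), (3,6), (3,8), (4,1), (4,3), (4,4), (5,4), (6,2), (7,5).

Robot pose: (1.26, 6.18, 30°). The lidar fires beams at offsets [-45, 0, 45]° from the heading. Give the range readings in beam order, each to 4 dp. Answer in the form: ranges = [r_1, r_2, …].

ranges = [0.6955, 5.6400, 2.9195]

beam 1: φ=-45°, α=345°
  cosα=0.9659 sinα=-0.2588 | (1,6) | tMaxX 0.7661 tMaxY 0.6955 | tΔX 1.0353 tΔY 3.8637
    t=0.6955 [y] (1,5) — stop
  → r_1 = 0.6955
beam 2: φ=0°, α=30°
  cosα=0.8660 sinα=0.5000 | (1,6) | tMaxX 0.8545 tMaxY 1.6400 | tΔX 1.1547 tΔY 2.0000
    t=0.8545 [x] (2,6)
    t=1.6400 [y] (2,7)
    t=2.0092 [x] (3,7)
    t=3.1639 [x] (4,7)
    t=3.6400 [y] (4,8)
    t=4.3186 [x] (5,8)
    t=5.4733 [x] (6,8)
    t=5.6400 [y] (6,9) — stop
  → r_2 = 5.6400
beam 3: φ=45°, α=75°
  cosα=0.2588 sinα=0.9659 | (1,6) | tMaxX 2.8591 tMaxY 0.8489 | tΔX 3.8637 tΔY 1.0353
    t=0.8489 [y] (1,7)
    t=1.8842 [y] (1,8)
    t=2.8591 [x] (2,8)
    t=2.9195 [y] (2,9) — stop
  → r_3 = 2.9195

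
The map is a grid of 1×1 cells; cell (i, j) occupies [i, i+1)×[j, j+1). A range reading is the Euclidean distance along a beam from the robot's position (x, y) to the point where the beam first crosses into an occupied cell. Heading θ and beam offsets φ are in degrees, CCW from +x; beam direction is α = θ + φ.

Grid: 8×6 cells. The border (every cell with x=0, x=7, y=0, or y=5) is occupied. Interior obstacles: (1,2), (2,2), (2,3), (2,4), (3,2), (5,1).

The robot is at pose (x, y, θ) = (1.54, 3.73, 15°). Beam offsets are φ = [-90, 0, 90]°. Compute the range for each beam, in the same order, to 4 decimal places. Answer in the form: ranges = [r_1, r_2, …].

ranges = [0.7558, 0.4762, 1.3148]

beam 1: φ=-90°, α=285°
  d=(0.2588,-0.9659)  start (1,3)  tX=1.7773 tY=0.7558  stride 1/|dx|=3.8637 1/|dy|=1.0353
    cross y-line → (1,2), t=0.7558 (wall)
  → r_1 = 0.7558
beam 2: φ=0°, α=15°
  d=(0.9659,0.2588)  start (1,3)  tX=0.4762 tY=1.0432  stride 1/|dx|=1.0353 1/|dy|=3.8637
    cross x-line → (2,3), t=0.4762 (wall)
  → r_2 = 0.4762
beam 3: φ=90°, α=105°
  d=(-0.2588,0.9659)  start (1,3)  tX=2.0864 tY=0.2795  stride 1/|dx|=3.8637 1/|dy|=1.0353
    cross y-line → (1,4), t=0.2795
    cross y-line → (1,5), t=1.3148 (wall)
  → r_3 = 1.3148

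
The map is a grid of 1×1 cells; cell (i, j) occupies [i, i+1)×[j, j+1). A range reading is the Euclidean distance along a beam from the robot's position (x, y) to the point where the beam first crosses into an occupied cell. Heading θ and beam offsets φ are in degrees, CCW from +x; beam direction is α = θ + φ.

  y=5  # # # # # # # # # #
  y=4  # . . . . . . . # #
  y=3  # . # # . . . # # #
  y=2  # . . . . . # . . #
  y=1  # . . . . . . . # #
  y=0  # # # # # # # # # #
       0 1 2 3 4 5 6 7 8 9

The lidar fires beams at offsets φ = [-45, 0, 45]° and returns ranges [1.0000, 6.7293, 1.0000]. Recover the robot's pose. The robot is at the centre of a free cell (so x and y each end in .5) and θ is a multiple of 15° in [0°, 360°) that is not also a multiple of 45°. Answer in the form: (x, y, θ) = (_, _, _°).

(x, y, θ) = (7.5, 1.5, 165°)

The pose lattice has 25·16 = 400 candidates. Test each by forward raycasting.
  (2.5, 1.5, 165°): beam 1 = 3.0000 ≠ 1.0000 ✗
  (2.5, 2.5, 210°): beam 1 = 1.5529 ≠ 1.0000 ✗
  (2.5, 2.5, 60°): beam 1 = 4.6587 ≠ 1.0000 ✗
  …
  (7.5, 1.5, 165°): r_1=1.0000, r_2=6.7293, r_3=1.0000 — all match ✓
No second candidate reproduces the full scan.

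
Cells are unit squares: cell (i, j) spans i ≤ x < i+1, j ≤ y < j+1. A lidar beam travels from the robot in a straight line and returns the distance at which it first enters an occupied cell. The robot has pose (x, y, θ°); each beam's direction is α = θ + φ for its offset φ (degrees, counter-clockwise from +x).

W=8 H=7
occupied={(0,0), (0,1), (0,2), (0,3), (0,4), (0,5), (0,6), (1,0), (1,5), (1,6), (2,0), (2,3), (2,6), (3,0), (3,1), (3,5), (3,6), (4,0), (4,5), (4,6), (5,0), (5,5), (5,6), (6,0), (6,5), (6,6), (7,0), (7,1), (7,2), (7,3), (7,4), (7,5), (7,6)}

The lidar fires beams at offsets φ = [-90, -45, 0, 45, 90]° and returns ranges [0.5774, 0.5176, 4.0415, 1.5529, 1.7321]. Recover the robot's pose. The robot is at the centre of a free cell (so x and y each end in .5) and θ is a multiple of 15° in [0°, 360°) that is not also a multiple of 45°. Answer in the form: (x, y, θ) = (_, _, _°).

(x, y, θ) = (2.5, 1.5, 60°)

The pose lattice has 23·16 = 368 candidates. Test each by forward raycasting.
  (3.5, 4.5, 210°): beam 2 = 1.9319 ≠ 0.5176 ✗
  (3.5, 3.5, 240°): beam 3 = 2.8868 ≠ 4.0415 ✗
  (2.5, 1.5, 330°): beam 3 = 0.5774 ≠ 4.0415 ✗
  …
  (2.5, 1.5, 60°): r_1=0.5774, r_2=0.5176, r_3=4.0415, r_4=1.5529, r_5=1.7321 — all match ✓
Only this pose fits every beam.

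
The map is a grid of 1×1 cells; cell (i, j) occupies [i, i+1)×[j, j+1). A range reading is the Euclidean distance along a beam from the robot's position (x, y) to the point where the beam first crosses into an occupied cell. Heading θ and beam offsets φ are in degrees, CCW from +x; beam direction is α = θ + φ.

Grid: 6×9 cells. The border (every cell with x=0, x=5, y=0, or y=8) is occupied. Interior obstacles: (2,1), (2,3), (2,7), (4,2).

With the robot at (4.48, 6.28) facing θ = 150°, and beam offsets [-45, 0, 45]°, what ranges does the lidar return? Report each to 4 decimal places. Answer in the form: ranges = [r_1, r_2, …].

ranges = [1.7807, 1.7090, 3.6028]

beam 1: φ=-45°, α=105°
  cosα=-0.2588 sinα=0.9659 | (4,6) | tMaxX 1.8546 tMaxY 0.7454 | tΔX 3.8637 tΔY 1.0353
    t=0.7454 [y] (4,7)
    t=1.7807 [y] (4,8) — stop
  → r_1 = 1.7807
beam 2: φ=0°, α=150°
  cosα=-0.8660 sinα=0.5000 | (4,6) | tMaxX 0.5543 tMaxY 1.4400 | tΔX 1.1547 tΔY 2.0000
    t=0.5543 [x] (3,6)
    t=1.4400 [y] (3,7)
    t=1.7090 [x] (2,7) — stop
  → r_2 = 1.7090
beam 3: φ=45°, α=195°
  cosα=-0.9659 sinα=-0.2588 | (4,6) | tMaxX 0.4969 tMaxY 1.0818 | tΔX 1.0353 tΔY 3.8637
    t=0.4969 [x] (3,6)
    t=1.0818 [y] (3,5)
    t=1.5322 [x] (2,5)
    t=2.5675 [x] (1,5)
    t=3.6028 [x] (0,5) — stop
  → r_3 = 3.6028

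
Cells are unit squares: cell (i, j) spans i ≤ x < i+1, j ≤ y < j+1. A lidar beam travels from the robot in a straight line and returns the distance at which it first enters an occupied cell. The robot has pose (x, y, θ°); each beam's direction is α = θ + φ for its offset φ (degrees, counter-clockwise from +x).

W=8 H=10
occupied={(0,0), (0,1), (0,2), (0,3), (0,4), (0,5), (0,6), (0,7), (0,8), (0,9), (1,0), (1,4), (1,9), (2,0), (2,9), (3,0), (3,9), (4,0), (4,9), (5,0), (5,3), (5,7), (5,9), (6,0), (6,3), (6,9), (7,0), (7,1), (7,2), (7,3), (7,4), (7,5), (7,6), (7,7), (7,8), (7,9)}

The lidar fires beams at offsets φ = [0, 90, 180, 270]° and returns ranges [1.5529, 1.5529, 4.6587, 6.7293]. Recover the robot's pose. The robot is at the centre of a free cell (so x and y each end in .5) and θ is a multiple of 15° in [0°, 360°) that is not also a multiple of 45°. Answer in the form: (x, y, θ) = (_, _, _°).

(x, y, θ) = (2.5, 2.5, 165°)

Candidates: 44 free-cell centres × 16 headings = 704 poses. Raycast each; keep the one whose scan matches to 4 dp.
  (2.5, 4.5, 345°): beam 1 = 2.5882 ≠ 1.5529 ✗
  (2.5, 7.5, 150°): beam 1 = 1.7321 ≠ 1.5529 ✗
  (6.5, 8.5, 240°): beam 1 = 1.0000 ≠ 1.5529 ✗
  (2.5, 1.5, 240°): beam 1 = 0.5774 ≠ 1.5529 ✗
  …
  (2.5, 2.5, 165°): r_1=1.5529, r_2=1.5529, r_3=4.6587, r_4=6.7293 — all match ✓
No second candidate reproduces the full scan.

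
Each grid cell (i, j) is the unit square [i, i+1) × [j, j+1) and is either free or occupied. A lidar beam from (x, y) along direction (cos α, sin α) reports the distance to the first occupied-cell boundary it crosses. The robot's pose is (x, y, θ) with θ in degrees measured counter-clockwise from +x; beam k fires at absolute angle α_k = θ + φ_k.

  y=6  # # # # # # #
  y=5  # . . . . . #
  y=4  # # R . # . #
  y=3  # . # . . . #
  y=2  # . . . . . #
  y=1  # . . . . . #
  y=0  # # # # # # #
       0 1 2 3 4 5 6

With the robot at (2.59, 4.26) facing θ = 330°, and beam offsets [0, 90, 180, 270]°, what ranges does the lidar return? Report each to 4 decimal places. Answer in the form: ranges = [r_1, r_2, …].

ranges = [3.9375, 2.0092, 0.6813, 0.3002]

beam 1: φ=0°, α=330°
  cosα=0.8660 sinα=-0.5000 | (2,4) | tMaxX 0.4734 tMaxY 0.5200 | tΔX 1.1547 tΔY 2.0000
    t=0.4734 [x] (3,4)
    t=0.5200 [y] (3,3)
    t=1.6281 [x] (4,3)
    t=2.5200 [y] (4,2)
    t=2.7828 [x] (5,2)
    t=3.9375 [x] (6,2) — stop
  → r_1 = 3.9375
beam 2: φ=90°, α=60°
  cosα=0.5000 sinα=0.8660 | (2,4) | tMaxX 0.8200 tMaxY 0.8545 | tΔX 2.0000 tΔY 1.1547
    t=0.8200 [x] (3,4)
    t=0.8545 [y] (3,5)
    t=2.0092 [y] (3,6) — stop
  → r_2 = 2.0092
beam 3: φ=180°, α=150°
  cosα=-0.8660 sinα=0.5000 | (2,4) | tMaxX 0.6813 tMaxY 1.4800 | tΔX 1.1547 tΔY 2.0000
    t=0.6813 [x] (1,4) — stop
  → r_3 = 0.6813
beam 4: φ=270°, α=240°
  cosα=-0.5000 sinα=-0.8660 | (2,4) | tMaxX 1.1800 tMaxY 0.3002 | tΔX 2.0000 tΔY 1.1547
    t=0.3002 [y] (2,3) — stop
  → r_4 = 0.3002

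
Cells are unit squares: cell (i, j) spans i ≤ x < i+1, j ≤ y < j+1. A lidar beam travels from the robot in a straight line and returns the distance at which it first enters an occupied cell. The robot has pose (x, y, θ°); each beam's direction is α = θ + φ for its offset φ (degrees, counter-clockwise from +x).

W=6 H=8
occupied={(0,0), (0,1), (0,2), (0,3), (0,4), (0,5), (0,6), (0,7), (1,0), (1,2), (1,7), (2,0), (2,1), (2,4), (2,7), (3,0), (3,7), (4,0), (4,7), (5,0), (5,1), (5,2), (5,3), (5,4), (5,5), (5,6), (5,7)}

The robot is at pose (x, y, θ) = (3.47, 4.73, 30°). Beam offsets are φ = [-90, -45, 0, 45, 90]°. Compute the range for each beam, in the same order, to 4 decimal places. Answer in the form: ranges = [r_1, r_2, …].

beam 1: φ=-90°, α=300°
  d=(0.5000,-0.8660)  start (3,4)  tX=1.0600 tY=0.8429  stride 1/|dx|=2.0000 1/|dy|=1.1547
    cross y-line → (3,3), t=0.8429
    cross x-line → (4,3), t=1.0600
    cross y-line → (4,2), t=1.9976
    cross x-line → (5,2), t=3.0600 (wall)
  → r_1 = 3.0600
beam 2: φ=-45°, α=345°
  d=(0.9659,-0.2588)  start (3,4)  tX=0.5487 tY=2.8205  stride 1/|dx|=1.0353 1/|dy|=3.8637
    cross x-line → (4,4), t=0.5487
    cross x-line → (5,4), t=1.5840 (wall)
  → r_2 = 1.5840
beam 3: φ=0°, α=30°
  d=(0.8660,0.5000)  start (3,4)  tX=0.6120 tY=0.5400  stride 1/|dx|=1.1547 1/|dy|=2.0000
    cross y-line → (3,5), t=0.5400
    cross x-line → (4,5), t=0.6120
    cross x-line → (5,5), t=1.7667 (wall)
  → r_3 = 1.7667
beam 4: φ=45°, α=75°
  d=(0.2588,0.9659)  start (3,4)  tX=2.0478 tY=0.2795  stride 1/|dx|=3.8637 1/|dy|=1.0353
    cross y-line → (3,5), t=0.2795
    cross y-line → (3,6), t=1.3148
    cross x-line → (4,6), t=2.0478
    cross y-line → (4,7), t=2.3501 (wall)
  → r_4 = 2.3501
beam 5: φ=90°, α=120°
  d=(-0.5000,0.8660)  start (3,4)  tX=0.9400 tY=0.3118  stride 1/|dx|=2.0000 1/|dy|=1.1547
    cross y-line → (3,5), t=0.3118
    cross x-line → (2,5), t=0.9400
    cross y-line → (2,6), t=1.4665
    cross y-line → (2,7), t=2.6212 (wall)
  → r_5 = 2.6212

ranges = [3.0600, 1.5840, 1.7667, 2.3501, 2.6212]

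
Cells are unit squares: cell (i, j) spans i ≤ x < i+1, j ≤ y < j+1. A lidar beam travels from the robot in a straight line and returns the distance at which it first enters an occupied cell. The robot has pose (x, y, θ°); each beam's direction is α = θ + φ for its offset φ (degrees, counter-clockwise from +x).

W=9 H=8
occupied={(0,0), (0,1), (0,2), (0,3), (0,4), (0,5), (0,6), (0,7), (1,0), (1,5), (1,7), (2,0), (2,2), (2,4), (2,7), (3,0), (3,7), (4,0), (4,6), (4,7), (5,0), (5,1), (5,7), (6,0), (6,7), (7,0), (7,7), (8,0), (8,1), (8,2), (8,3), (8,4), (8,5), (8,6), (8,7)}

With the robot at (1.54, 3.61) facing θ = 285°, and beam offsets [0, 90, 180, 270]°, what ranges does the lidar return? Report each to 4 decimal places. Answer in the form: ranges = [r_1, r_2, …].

ranges = [2.7021, 1.5068, 1.4390, 0.5590]

beam 1: φ=0°, α=285°
  d=(0.2588,-0.9659)  start (1,3)  tX=1.7773 tY=0.6315  stride 1/|dx|=3.8637 1/|dy|=1.0353
    cross y-line → (1,2), t=0.6315
    cross y-line → (1,1), t=1.6668
    cross x-line → (2,1), t=1.7773
    cross y-line → (2,0), t=2.7021 (wall)
  → r_1 = 2.7021
beam 2: φ=90°, α=15°
  d=(0.9659,0.2588)  start (1,3)  tX=0.4762 tY=1.5068  stride 1/|dx|=1.0353 1/|dy|=3.8637
    cross x-line → (2,3), t=0.4762
    cross y-line → (2,4), t=1.5068 (wall)
  → r_2 = 1.5068
beam 3: φ=180°, α=105°
  d=(-0.2588,0.9659)  start (1,3)  tX=2.0864 tY=0.4038  stride 1/|dx|=3.8637 1/|dy|=1.0353
    cross y-line → (1,4), t=0.4038
    cross y-line → (1,5), t=1.4390 (wall)
  → r_3 = 1.4390
beam 4: φ=270°, α=195°
  d=(-0.9659,-0.2588)  start (1,3)  tX=0.5590 tY=2.3569  stride 1/|dx|=1.0353 1/|dy|=3.8637
    cross x-line → (0,3), t=0.5590 (wall)
  → r_4 = 0.5590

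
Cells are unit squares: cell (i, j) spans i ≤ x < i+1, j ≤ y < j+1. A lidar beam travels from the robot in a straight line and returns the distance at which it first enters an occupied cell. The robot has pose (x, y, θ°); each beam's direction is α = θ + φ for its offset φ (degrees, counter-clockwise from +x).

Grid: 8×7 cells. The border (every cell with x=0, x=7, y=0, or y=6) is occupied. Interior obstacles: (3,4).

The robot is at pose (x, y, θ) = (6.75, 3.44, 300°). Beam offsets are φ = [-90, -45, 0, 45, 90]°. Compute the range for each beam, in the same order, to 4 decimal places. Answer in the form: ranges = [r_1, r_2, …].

ranges = [4.8800, 2.5261, 0.5000, 0.2588, 0.2887]

beam 1: φ=-90°, α=210°
  dir = (cos 210°, sin 210°) = (-0.8660, -0.5000); from cell (6,3)
  next x-line at t=0.8660, next y-line at t=0.8800; Δt_x=1.1547, Δt_y=2.0000
    x: enter (5,3) at t=0.8660
    y: enter (5,2) at t=0.8800
    x: enter (4,2) at t=2.0207
    y: enter (4,1) at t=2.8800
    x: enter (3,1) at t=3.1754
    x: enter (2,1) at t=4.3301
    y: enter (2,0) at t=4.8800 ← occupied
  → r_1 = 4.8800
beam 2: φ=-45°, α=255°
  dir = (cos 255°, sin 255°) = (-0.2588, -0.9659); from cell (6,3)
  next x-line at t=2.8978, next y-line at t=0.4555; Δt_x=3.8637, Δt_y=1.0353
    y: enter (6,2) at t=0.4555
    y: enter (6,1) at t=1.4908
    y: enter (6,0) at t=2.5261 ← occupied
  → r_2 = 2.5261
beam 3: φ=0°, α=300°
  dir = (cos 300°, sin 300°) = (0.5000, -0.8660); from cell (6,3)
  next x-line at t=0.5000, next y-line at t=0.5081; Δt_x=2.0000, Δt_y=1.1547
    x: enter (7,3) at t=0.5000 ← occupied
  → r_3 = 0.5000
beam 4: φ=45°, α=345°
  dir = (cos 345°, sin 345°) = (0.9659, -0.2588); from cell (6,3)
  next x-line at t=0.2588, next y-line at t=1.7000; Δt_x=1.0353, Δt_y=3.8637
    x: enter (7,3) at t=0.2588 ← occupied
  → r_4 = 0.2588
beam 5: φ=90°, α=30°
  dir = (cos 30°, sin 30°) = (0.8660, 0.5000); from cell (6,3)
  next x-line at t=0.2887, next y-line at t=1.1200; Δt_x=1.1547, Δt_y=2.0000
    x: enter (7,3) at t=0.2887 ← occupied
  → r_5 = 0.2887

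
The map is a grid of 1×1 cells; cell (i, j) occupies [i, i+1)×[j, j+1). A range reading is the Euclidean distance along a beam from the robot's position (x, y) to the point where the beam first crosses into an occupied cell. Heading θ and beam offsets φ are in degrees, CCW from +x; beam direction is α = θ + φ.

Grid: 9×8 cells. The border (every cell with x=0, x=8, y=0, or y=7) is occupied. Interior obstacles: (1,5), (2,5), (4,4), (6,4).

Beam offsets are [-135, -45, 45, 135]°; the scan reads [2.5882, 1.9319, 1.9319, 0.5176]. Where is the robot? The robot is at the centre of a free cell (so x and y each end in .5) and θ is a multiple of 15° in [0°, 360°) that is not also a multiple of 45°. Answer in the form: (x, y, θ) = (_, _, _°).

(x, y, θ) = (5.5, 6.5, 330°)

The pose lattice has 38·16 = 608 candidates. Test each by forward raycasting.
  (5.5, 4.5, 60°): beam 1 = 3.6235 ≠ 2.5882 ✗
  (7.5, 5.5, 255°): beam 1 = 1.7321 ≠ 2.5882 ✗
  (4.5, 2.5, 240°): beam 1 = 1.5529 ≠ 2.5882 ✗
  …
  (5.5, 6.5, 330°): r_1=2.5882, r_2=1.9319, r_3=1.9319, r_4=0.5176 — all match ✓
No second candidate reproduces the full scan.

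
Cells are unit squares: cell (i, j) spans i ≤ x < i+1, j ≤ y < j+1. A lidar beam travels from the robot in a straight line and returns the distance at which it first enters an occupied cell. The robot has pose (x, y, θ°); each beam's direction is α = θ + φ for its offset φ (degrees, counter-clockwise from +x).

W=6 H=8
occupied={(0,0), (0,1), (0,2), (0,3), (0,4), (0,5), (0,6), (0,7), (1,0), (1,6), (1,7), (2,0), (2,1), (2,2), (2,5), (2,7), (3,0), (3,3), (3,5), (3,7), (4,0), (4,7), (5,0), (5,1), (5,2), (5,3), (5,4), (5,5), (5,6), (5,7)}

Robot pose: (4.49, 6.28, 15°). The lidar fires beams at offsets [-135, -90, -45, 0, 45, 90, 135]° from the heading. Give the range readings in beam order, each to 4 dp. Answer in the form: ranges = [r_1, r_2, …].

beam 1: φ=-135°, α=240°
  d=(-0.5000,-0.8660)  start (4,6)  tX=0.9800 tY=0.3233  stride 1/|dx|=2.0000 1/|dy|=1.1547
    cross y-line → (4,5), t=0.3233
    cross x-line → (3,5), t=0.9800 (wall)
  → r_1 = 0.9800
beam 2: φ=-90°, α=285°
  d=(0.2588,-0.9659)  start (4,6)  tX=1.9705 tY=0.2899  stride 1/|dx|=3.8637 1/|dy|=1.0353
    cross y-line → (4,5), t=0.2899
    cross y-line → (4,4), t=1.3252
    cross x-line → (5,4), t=1.9705 (wall)
  → r_2 = 1.9705
beam 3: φ=-45°, α=330°
  d=(0.8660,-0.5000)  start (4,6)  tX=0.5889 tY=0.5600  stride 1/|dx|=1.1547 1/|dy|=2.0000
    cross y-line → (4,5), t=0.5600
    cross x-line → (5,5), t=0.5889 (wall)
  → r_3 = 0.5889
beam 4: φ=0°, α=15°
  d=(0.9659,0.2588)  start (4,6)  tX=0.5280 tY=2.7819  stride 1/|dx|=1.0353 1/|dy|=3.8637
    cross x-line → (5,6), t=0.5280 (wall)
  → r_4 = 0.5280
beam 5: φ=45°, α=60°
  d=(0.5000,0.8660)  start (4,6)  tX=1.0200 tY=0.8314  stride 1/|dx|=2.0000 1/|dy|=1.1547
    cross y-line → (4,7), t=0.8314 (wall)
  → r_5 = 0.8314
beam 6: φ=90°, α=105°
  d=(-0.2588,0.9659)  start (4,6)  tX=1.8932 tY=0.7454  stride 1/|dx|=3.8637 1/|dy|=1.0353
    cross y-line → (4,7), t=0.7454 (wall)
  → r_6 = 0.7454
beam 7: φ=135°, α=150°
  d=(-0.8660,0.5000)  start (4,6)  tX=0.5658 tY=1.4400  stride 1/|dx|=1.1547 1/|dy|=2.0000
    cross x-line → (3,6), t=0.5658
    cross y-line → (3,7), t=1.4400 (wall)
  → r_7 = 1.4400

ranges = [0.9800, 1.9705, 0.5889, 0.5280, 0.8314, 0.7454, 1.4400]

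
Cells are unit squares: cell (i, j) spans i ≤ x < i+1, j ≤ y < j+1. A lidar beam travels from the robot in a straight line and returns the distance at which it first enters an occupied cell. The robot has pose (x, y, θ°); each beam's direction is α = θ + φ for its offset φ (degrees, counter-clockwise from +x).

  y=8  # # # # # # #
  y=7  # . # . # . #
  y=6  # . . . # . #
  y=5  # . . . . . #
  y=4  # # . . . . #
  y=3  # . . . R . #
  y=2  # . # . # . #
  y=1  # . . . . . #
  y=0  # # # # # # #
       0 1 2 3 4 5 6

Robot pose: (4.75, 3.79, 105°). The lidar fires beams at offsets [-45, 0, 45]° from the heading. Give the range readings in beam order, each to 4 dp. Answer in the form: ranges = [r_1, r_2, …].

ranges = [2.5000, 2.2880, 4.3301]

beam 1: φ=-45°, α=60°
  d=(0.5000,0.8660)  start (4,3)  tX=0.5000 tY=0.2425  stride 1/|dx|=2.0000 1/|dy|=1.1547
    cross y-line → (4,4), t=0.2425
    cross x-line → (5,4), t=0.5000
    cross y-line → (5,5), t=1.3972
    cross x-line → (6,5), t=2.5000 (wall)
  → r_1 = 2.5000
beam 2: φ=0°, α=105°
  d=(-0.2588,0.9659)  start (4,3)  tX=2.8978 tY=0.2174  stride 1/|dx|=3.8637 1/|dy|=1.0353
    cross y-line → (4,4), t=0.2174
    cross y-line → (4,5), t=1.2527
    cross y-line → (4,6), t=2.2880 (wall)
  → r_2 = 2.2880
beam 3: φ=45°, α=150°
  d=(-0.8660,0.5000)  start (4,3)  tX=0.8660 tY=0.4200  stride 1/|dx|=1.1547 1/|dy|=2.0000
    cross y-line → (4,4), t=0.4200
    cross x-line → (3,4), t=0.8660
    cross x-line → (2,4), t=2.0207
    cross y-line → (2,5), t=2.4200
    cross x-line → (1,5), t=3.1754
    cross x-line → (0,5), t=4.3301 (wall)
  → r_3 = 4.3301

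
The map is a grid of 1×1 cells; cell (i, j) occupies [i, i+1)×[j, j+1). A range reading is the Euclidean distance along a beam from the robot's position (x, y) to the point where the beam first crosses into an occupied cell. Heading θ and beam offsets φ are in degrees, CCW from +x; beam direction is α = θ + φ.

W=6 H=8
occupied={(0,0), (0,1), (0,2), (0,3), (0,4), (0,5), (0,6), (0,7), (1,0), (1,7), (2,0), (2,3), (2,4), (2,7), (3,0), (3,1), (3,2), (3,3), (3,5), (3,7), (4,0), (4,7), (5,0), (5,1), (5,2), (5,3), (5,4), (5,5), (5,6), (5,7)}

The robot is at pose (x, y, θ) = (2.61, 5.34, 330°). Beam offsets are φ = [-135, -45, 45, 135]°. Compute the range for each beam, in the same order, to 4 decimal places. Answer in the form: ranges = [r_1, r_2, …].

ranges = [1.6668, 0.3520, 0.4038, 1.7186]

beam 1: φ=-135°, α=195°
  cosα=-0.9659 sinα=-0.2588 | (2,5) | tMaxX 0.6315 tMaxY 1.3137 | tΔX 1.0353 tΔY 3.8637
    t=0.6315 [x] (1,5)
    t=1.3137 [y] (1,4)
    t=1.6668 [x] (0,4) — stop
  → r_1 = 1.6668
beam 2: φ=-45°, α=285°
  cosα=0.2588 sinα=-0.9659 | (2,5) | tMaxX 1.5068 tMaxY 0.3520 | tΔX 3.8637 tΔY 1.0353
    t=0.3520 [y] (2,4) — stop
  → r_2 = 0.3520
beam 3: φ=45°, α=15°
  cosα=0.9659 sinα=0.2588 | (2,5) | tMaxX 0.4038 tMaxY 2.5500 | tΔX 1.0353 tΔY 3.8637
    t=0.4038 [x] (3,5) — stop
  → r_3 = 0.4038
beam 4: φ=135°, α=105°
  cosα=-0.2588 sinα=0.9659 | (2,5) | tMaxX 2.3569 tMaxY 0.6833 | tΔX 3.8637 tΔY 1.0353
    t=0.6833 [y] (2,6)
    t=1.7186 [y] (2,7) — stop
  → r_4 = 1.7186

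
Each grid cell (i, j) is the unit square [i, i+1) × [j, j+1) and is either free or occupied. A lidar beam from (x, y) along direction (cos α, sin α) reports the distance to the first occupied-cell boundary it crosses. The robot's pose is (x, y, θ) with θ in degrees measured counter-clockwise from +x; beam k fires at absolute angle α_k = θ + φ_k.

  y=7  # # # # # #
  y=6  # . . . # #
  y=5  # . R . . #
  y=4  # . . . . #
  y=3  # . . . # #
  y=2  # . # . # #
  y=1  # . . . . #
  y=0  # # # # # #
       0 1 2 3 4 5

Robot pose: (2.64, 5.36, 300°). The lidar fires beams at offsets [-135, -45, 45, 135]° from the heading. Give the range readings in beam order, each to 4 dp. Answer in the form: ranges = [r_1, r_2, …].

beam 1: φ=-135°, α=165°
  direction (-0.9659, 0.2588); cell (2,5); t to first gridline: x 0.6626, y 2.4728 (then +1.0353 / +3.8637)
    (1,5) via x @ 0.6626
    (0,5) via x @ 1.6979  # hit
  → r_1 = 1.6979
beam 2: φ=-45°, α=255°
  direction (-0.2588, -0.9659); cell (2,5); t to first gridline: x 2.4728, y 0.3727 (then +3.8637 / +1.0353)
    (2,4) via y @ 0.3727
    (2,3) via y @ 1.4080
    (2,2) via y @ 2.4433  # hit
  → r_2 = 2.4433
beam 3: φ=45°, α=345°
  direction (0.9659, -0.2588); cell (2,5); t to first gridline: x 0.3727, y 1.3909 (then +1.0353 / +3.8637)
    (3,5) via x @ 0.3727
    (3,4) via y @ 1.3909
    (4,4) via x @ 1.4080
    (5,4) via x @ 2.4433  # hit
  → r_3 = 2.4433
beam 4: φ=135°, α=75°
  direction (0.2588, 0.9659); cell (2,5); t to first gridline: x 1.3909, y 0.6626 (then +3.8637 / +1.0353)
    (2,6) via y @ 0.6626
    (3,6) via x @ 1.3909
    (3,7) via y @ 1.6979  # hit
  → r_4 = 1.6979

ranges = [1.6979, 2.4433, 2.4433, 1.6979]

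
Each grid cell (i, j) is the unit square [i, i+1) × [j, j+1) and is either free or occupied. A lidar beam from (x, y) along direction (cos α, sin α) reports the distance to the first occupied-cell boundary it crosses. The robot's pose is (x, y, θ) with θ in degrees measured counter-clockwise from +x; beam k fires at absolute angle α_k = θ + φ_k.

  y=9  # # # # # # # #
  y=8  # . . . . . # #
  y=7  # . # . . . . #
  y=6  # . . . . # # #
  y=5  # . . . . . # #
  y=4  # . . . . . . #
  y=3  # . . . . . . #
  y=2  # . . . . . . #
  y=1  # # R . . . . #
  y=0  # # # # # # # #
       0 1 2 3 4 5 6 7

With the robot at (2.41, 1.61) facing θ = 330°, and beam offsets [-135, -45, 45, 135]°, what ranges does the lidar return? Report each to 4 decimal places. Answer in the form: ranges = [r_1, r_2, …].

beam 1: φ=-135°, α=195°
  cosα=-0.9659 sinα=-0.2588 | (2,1) | tMaxX 0.4245 tMaxY 2.3569 | tΔX 1.0353 tΔY 3.8637
    t=0.4245 [x] (1,1) — stop
  → r_1 = 0.4245
beam 2: φ=-45°, α=285°
  cosα=0.2588 sinα=-0.9659 | (2,1) | tMaxX 2.2796 tMaxY 0.6315 | tΔX 3.8637 tΔY 1.0353
    t=0.6315 [y] (2,0) — stop
  → r_2 = 0.6315
beam 3: φ=45°, α=15°
  cosα=0.9659 sinα=0.2588 | (2,1) | tMaxX 0.6108 tMaxY 1.5068 | tΔX 1.0353 tΔY 3.8637
    t=0.6108 [x] (3,1)
    t=1.5068 [y] (3,2)
    t=1.6461 [x] (4,2)
    t=2.6814 [x] (5,2)
    t=3.7166 [x] (6,2)
    t=4.7519 [x] (7,2) — stop
  → r_3 = 4.7519
beam 4: φ=135°, α=105°
  cosα=-0.2588 sinα=0.9659 | (2,1) | tMaxX 1.5841 tMaxY 0.4038 | tΔX 3.8637 tΔY 1.0353
    t=0.4038 [y] (2,2)
    t=1.4390 [y] (2,3)
    t=1.5841 [x] (1,3)
    t=2.4743 [y] (1,4)
    t=3.5096 [y] (1,5)
    t=4.5449 [y] (1,6)
    t=5.4478 [x] (0,6) — stop
  → r_4 = 5.4478

ranges = [0.4245, 0.6315, 4.7519, 5.4478]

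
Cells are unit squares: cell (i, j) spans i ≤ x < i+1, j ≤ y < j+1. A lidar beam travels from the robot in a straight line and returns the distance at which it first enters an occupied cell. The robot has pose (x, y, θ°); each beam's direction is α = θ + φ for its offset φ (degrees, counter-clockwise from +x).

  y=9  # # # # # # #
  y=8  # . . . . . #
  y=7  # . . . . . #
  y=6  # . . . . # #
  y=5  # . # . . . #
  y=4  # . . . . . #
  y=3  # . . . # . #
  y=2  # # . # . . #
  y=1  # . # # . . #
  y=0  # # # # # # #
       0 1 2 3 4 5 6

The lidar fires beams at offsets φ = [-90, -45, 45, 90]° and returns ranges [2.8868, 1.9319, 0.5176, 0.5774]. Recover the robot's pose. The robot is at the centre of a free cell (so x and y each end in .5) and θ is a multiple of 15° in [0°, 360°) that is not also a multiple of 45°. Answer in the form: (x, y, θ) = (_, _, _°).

(x, y, θ) = (3.5, 3.5, 240°)

Enumerate (i+0.5, j+0.5, θ) over the 33 free cells and 16 admissible headings. For each, cast all 4 beams and compare to the given ranges.
  (4.5, 5.5, 75°): beam 1 = 1.5529 ≠ 2.8868 ✗
  (5.5, 4.5, 330°): beam 1 = 1.0000 ≠ 2.8868 ✗
  (5.5, 4.5, 240°): beam 2 = 4.6587 ≠ 1.9319 ✗
  (4.5, 1.5, 330°): beam 1 = 0.5774 ≠ 2.8868 ✗
  …
  (3.5, 3.5, 240°): r_1=2.8868, r_2=1.9319, r_3=0.5176, r_4=0.5774 — all match ✓
Only this pose fits every beam.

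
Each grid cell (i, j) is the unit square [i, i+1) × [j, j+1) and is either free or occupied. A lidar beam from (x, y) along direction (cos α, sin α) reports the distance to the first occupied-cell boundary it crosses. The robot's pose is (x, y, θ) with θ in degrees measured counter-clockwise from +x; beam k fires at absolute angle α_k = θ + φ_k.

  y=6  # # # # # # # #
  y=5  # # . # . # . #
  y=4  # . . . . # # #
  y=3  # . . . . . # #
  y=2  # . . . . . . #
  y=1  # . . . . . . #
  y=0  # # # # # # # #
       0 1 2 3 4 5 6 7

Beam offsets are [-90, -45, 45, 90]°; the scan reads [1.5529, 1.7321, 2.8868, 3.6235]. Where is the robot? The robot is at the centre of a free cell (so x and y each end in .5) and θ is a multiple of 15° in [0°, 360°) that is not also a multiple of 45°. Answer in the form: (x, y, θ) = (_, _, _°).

Enumerate (i+0.5, j+0.5, θ) over the 24 free cells and 16 admissible headings. For each, cast all 4 beams and compare to the given ranges.
  (4.5, 4.5, 15°): beam 1 = 3.6235 ≠ 1.5529 ✗
  (2.5, 5.5, 60°): beam 1 = 0.5774 ≠ 1.5529 ✗
  (1.5, 2.5, 195°): beam 1 = 1.9319 ≠ 1.5529 ✗
  (5.5, 3.5, 15°): beam 1 = 2.5882 ≠ 1.5529 ✗
  (4.5, 1.5, 60°): beam 1 = 1.0000 ≠ 1.5529 ✗
  …
  (3.5, 2.5, 345°): r_1=1.5529, r_2=1.7321, r_3=2.8868, r_4=3.6235 — all match ✓
No second candidate reproduces the full scan.

(x, y, θ) = (3.5, 2.5, 345°)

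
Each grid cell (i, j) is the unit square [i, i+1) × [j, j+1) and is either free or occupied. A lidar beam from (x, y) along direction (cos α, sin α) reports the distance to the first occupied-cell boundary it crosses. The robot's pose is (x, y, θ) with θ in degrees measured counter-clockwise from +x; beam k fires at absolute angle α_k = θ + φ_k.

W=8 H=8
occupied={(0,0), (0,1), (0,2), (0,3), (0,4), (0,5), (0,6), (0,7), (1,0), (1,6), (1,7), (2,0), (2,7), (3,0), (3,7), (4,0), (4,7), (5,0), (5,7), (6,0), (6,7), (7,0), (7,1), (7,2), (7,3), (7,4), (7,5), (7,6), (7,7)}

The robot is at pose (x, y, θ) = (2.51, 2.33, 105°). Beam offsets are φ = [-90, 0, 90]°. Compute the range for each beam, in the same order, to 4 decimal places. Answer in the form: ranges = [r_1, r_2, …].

ranges = [4.6484, 3.7995, 1.5633]

beam 1: φ=-90°, α=15°
  direction (0.9659, 0.2588); cell (2,2); t to first gridline: x 0.5073, y 2.5887 (then +1.0353 / +3.8637)
    (3,2) via x @ 0.5073
    (4,2) via x @ 1.5426
    (5,2) via x @ 2.5778
    (5,3) via y @ 2.5887
    (6,3) via x @ 3.6131
    (7,3) via x @ 4.6484  # hit
  → r_1 = 4.6484
beam 2: φ=0°, α=105°
  direction (-0.2588, 0.9659); cell (2,2); t to first gridline: x 1.9705, y 0.6936 (then +3.8637 / +1.0353)
    (2,3) via y @ 0.6936
    (2,4) via y @ 1.7289
    (1,4) via x @ 1.9705
    (1,5) via y @ 2.7642
    (1,6) via y @ 3.7995  # hit
  → r_2 = 3.7995
beam 3: φ=90°, α=195°
  direction (-0.9659, -0.2588); cell (2,2); t to first gridline: x 0.5280, y 1.2750 (then +1.0353 / +3.8637)
    (1,2) via x @ 0.5280
    (1,1) via y @ 1.2750
    (0,1) via x @ 1.5633  # hit
  → r_3 = 1.5633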